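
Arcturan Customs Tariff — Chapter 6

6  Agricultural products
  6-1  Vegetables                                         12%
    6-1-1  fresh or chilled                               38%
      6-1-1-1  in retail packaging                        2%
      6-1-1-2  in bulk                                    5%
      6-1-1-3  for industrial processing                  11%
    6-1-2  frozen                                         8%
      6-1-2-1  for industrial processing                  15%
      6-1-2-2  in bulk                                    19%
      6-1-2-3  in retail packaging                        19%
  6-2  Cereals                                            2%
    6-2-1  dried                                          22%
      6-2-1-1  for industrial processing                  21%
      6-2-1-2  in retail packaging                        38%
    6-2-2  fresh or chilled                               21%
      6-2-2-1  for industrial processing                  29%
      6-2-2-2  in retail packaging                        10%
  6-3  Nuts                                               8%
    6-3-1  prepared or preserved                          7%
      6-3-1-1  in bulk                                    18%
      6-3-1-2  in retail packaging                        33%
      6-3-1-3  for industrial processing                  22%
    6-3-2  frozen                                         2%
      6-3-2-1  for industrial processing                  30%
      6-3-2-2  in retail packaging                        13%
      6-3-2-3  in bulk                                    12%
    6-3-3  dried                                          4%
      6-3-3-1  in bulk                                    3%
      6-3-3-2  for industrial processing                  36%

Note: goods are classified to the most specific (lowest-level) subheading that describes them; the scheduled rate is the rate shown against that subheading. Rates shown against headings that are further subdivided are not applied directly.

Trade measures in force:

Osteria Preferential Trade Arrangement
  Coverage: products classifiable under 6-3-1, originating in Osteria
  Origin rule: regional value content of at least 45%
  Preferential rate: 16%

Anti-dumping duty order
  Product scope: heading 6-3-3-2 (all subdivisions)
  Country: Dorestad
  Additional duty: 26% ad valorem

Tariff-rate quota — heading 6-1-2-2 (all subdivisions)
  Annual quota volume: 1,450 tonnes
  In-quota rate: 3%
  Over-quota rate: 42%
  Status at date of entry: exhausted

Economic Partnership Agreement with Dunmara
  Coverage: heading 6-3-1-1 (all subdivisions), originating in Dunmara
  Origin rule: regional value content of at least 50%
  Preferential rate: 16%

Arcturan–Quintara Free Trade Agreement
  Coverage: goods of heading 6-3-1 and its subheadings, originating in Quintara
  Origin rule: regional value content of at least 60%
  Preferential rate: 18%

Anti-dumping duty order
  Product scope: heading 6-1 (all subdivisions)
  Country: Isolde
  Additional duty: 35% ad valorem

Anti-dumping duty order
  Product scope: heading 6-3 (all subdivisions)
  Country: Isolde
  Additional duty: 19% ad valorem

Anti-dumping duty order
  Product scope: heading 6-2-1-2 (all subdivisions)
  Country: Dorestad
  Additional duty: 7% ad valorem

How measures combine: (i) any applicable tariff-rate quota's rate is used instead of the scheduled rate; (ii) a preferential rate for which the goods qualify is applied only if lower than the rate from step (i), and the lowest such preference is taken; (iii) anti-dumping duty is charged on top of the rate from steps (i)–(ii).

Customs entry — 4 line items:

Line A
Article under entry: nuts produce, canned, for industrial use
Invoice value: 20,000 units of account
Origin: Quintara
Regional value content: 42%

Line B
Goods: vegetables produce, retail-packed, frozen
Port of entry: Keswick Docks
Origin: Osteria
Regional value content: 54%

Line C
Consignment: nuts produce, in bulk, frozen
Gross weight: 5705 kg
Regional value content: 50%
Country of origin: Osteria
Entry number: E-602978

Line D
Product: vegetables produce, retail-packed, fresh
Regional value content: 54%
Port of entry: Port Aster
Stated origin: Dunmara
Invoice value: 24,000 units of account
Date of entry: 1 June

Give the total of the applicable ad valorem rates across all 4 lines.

55%

Line A: nuts → 6-3; canned → 6-3-1; for industrial use → 6-3-1-3. Scheduled 22%. Quintara agreement on 6-3-1: RVC < 60%. → 22%.
Line B: vegetables → 6-1; frozen → 6-1-2; retail-packed → 6-1-2-3. Scheduled 19%. Osteria agreement on 6-3-1: 6-1-2-3 not covered. → 19%.
Line C: nuts → 6-3; frozen → 6-3-2; in bulk → 6-3-2-3. Scheduled 12%. Osteria agreement on 6-3-1: 6-3-2-3 not covered. → 12%.
Line D: vegetables → 6-1; fresh → 6-1-1; retail-packed → 6-1-1-1. Scheduled 2%. Dunmara agreement on 6-3-1-1: 6-1-1-1 not covered. → 2%.
Sum: 22% + 19% + 12% + 2% = 55%.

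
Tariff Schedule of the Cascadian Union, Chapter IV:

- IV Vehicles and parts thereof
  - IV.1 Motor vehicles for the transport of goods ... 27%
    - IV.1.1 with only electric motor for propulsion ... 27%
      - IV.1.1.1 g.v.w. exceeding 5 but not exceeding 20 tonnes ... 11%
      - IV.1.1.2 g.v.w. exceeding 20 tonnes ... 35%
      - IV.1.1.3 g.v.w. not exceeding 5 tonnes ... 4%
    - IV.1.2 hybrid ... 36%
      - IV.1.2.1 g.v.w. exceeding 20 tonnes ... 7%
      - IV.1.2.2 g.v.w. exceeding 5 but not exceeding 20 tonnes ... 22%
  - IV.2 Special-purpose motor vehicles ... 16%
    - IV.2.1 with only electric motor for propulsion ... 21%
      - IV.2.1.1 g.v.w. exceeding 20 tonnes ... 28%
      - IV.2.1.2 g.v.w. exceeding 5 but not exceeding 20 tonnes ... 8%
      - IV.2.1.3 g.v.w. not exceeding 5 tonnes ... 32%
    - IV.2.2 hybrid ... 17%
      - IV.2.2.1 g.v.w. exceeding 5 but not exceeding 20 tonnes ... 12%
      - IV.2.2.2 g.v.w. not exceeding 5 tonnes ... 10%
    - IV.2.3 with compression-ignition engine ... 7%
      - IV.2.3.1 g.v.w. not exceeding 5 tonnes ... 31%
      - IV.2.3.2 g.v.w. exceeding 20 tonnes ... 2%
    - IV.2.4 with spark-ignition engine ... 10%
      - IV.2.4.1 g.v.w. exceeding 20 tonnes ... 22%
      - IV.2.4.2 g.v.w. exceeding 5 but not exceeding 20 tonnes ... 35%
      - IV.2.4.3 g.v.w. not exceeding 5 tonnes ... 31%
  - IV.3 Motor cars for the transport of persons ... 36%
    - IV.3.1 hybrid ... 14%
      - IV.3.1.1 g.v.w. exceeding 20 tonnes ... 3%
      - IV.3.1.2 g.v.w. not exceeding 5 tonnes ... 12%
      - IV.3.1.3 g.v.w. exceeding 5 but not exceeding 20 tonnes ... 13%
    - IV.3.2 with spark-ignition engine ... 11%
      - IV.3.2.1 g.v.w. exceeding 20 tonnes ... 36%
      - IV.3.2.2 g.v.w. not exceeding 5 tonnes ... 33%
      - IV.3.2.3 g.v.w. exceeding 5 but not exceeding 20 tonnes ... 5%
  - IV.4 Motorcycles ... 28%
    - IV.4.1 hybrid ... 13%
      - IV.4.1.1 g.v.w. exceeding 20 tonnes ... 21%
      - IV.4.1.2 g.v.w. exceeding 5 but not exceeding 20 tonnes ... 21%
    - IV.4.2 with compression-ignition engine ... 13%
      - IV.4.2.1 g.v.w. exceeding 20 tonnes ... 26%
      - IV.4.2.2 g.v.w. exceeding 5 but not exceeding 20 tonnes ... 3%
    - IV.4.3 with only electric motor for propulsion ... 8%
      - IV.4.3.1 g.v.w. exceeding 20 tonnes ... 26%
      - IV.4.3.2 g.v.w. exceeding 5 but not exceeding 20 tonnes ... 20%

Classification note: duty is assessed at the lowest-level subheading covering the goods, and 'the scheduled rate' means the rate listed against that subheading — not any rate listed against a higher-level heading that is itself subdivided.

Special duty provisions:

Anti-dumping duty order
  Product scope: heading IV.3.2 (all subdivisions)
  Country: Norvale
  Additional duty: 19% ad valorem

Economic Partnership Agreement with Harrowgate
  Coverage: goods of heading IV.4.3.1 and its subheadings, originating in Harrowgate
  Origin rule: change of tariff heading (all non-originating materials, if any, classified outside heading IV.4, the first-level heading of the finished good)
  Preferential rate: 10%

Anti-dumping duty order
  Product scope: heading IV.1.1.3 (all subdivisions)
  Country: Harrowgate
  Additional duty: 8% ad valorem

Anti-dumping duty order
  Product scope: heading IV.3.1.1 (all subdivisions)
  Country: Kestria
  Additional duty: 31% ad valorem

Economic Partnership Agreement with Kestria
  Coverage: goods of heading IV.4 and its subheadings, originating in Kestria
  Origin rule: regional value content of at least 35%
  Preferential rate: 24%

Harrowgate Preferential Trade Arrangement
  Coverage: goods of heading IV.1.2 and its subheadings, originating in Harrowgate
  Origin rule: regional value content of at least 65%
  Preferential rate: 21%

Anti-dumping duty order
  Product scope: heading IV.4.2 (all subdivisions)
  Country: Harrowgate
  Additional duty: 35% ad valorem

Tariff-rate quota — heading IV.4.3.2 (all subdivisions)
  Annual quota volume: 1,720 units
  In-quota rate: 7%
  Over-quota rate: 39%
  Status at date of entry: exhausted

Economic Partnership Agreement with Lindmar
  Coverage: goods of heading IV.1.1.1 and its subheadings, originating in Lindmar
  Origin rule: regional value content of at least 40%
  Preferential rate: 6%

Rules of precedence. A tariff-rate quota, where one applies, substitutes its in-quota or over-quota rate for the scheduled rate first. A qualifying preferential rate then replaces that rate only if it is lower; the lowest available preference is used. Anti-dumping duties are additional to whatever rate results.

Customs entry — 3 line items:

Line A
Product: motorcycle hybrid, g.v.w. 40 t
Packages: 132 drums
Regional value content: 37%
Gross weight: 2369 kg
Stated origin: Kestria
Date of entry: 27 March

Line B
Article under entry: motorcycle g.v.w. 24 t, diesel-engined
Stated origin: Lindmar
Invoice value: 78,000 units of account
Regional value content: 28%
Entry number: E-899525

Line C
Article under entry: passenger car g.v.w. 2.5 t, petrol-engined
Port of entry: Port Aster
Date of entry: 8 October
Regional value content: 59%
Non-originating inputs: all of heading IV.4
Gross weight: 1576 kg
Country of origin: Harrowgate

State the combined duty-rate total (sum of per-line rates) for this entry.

Line A: motorcycle → IV.4; hybrid → IV.4.1; g.v.w. 40 t → IV.4.1.1. Scheduled 21%. Kestria agreement on IV.4: RVC ≥ 35% → 24% available; preference 24% not lower than 21% → no reduction. → 21%.
Line B: motorcycle → IV.4; diesel-engined → IV.4.2; g.v.w. 24 t → IV.4.2.1. Scheduled 26%. Lindmar agreement on IV.1.1.1: IV.4.2.1 not covered. → 26%.
Line C: passenger car → IV.3; petrol-engined → IV.3.2; g.v.w. 2.5 t → IV.3.2.2. Scheduled 33%. Harrowgate agreement on IV.4.3.1: IV.3.2.2 not covered; Harrowgate agreement on IV.1.2: IV.3.2.2 not covered. → 33%.
Sum: 21% + 26% + 33% = 80%.

80%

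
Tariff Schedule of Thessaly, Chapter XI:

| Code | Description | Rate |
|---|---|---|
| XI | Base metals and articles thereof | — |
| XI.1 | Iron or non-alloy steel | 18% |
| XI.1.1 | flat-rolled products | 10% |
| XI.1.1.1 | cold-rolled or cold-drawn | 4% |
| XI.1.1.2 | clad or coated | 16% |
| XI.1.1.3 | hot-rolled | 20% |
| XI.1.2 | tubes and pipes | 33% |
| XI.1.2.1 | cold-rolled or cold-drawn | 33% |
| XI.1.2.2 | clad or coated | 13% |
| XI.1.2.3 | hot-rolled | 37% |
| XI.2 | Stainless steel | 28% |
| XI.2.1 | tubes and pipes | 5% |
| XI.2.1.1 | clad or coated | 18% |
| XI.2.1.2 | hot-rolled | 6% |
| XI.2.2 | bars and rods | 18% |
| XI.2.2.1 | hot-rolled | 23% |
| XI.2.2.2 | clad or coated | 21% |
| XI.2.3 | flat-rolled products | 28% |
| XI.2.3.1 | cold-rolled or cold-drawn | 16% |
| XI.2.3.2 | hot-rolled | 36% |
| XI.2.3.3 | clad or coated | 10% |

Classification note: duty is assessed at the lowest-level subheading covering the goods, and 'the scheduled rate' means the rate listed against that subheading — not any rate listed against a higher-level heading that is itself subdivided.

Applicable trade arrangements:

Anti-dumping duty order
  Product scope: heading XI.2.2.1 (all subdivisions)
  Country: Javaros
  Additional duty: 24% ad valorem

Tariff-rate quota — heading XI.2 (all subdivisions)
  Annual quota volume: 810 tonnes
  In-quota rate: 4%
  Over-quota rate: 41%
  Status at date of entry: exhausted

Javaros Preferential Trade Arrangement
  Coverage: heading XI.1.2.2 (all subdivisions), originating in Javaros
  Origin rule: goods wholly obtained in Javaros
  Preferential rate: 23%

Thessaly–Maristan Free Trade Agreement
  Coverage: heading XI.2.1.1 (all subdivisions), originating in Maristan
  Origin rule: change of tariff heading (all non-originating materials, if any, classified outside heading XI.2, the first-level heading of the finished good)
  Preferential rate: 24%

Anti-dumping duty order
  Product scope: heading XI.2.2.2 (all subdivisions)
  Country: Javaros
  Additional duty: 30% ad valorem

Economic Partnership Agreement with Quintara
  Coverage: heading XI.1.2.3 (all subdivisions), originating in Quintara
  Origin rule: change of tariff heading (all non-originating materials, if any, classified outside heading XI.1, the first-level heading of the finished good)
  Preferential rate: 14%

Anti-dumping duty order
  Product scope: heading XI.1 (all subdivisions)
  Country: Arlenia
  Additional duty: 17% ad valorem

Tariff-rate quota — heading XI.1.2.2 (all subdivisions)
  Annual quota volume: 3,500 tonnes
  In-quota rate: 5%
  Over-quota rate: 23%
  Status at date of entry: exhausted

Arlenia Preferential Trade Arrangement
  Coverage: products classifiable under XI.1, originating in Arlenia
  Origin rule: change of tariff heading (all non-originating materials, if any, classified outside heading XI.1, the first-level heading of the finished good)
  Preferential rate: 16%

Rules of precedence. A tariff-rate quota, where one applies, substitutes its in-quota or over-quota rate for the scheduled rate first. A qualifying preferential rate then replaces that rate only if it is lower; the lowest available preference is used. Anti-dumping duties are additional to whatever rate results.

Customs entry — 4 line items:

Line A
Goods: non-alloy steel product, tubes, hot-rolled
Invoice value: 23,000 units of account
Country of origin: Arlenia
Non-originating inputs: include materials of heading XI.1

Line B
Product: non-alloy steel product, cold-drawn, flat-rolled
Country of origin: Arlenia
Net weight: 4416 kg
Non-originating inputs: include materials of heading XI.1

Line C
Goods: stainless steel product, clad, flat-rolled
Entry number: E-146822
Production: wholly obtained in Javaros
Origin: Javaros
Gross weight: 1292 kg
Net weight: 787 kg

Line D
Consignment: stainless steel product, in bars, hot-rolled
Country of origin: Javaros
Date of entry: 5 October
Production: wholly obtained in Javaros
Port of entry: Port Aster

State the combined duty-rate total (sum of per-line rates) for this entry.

181%

Line A: non-alloy steel → XI.1; tubes → XI.1.2; hot-rolled → XI.1.2.3. Scheduled 37%. Arlenia agreement on XI.1: CTH not met; anti-dumping (Arlenia, XI.1): +17%; total 37% + 17% = 54%. → 54%.
Line B: non-alloy steel → XI.1; flat-rolled → XI.1.1; cold-drawn → XI.1.1.1. Scheduled 4%. Arlenia agreement on XI.1: CTH not met; anti-dumping (Arlenia, XI.1): +17%; total 4% + 17% = 21%. → 21%.
Line C: stainless steel → XI.2; flat-rolled → XI.2.3; clad → XI.2.3.3. Scheduled 10%. quota on XI.2 exhausted → over-quota 41%; Javaros agreement on XI.1.2.2: XI.2.3.3 not covered. → 41%.
Line D: stainless steel → XI.2; in bars → XI.2.2; hot-rolled → XI.2.2.1. Scheduled 23%. quota on XI.2 exhausted → over-quota 41%; Javaros agreement on XI.1.2.2: XI.2.2.1 not covered; anti-dumping (Javaros, XI.2.2.1): +24%; total 41% + 24% = 65%. → 65%.
Sum: 54% + 21% + 41% + 65% = 181%.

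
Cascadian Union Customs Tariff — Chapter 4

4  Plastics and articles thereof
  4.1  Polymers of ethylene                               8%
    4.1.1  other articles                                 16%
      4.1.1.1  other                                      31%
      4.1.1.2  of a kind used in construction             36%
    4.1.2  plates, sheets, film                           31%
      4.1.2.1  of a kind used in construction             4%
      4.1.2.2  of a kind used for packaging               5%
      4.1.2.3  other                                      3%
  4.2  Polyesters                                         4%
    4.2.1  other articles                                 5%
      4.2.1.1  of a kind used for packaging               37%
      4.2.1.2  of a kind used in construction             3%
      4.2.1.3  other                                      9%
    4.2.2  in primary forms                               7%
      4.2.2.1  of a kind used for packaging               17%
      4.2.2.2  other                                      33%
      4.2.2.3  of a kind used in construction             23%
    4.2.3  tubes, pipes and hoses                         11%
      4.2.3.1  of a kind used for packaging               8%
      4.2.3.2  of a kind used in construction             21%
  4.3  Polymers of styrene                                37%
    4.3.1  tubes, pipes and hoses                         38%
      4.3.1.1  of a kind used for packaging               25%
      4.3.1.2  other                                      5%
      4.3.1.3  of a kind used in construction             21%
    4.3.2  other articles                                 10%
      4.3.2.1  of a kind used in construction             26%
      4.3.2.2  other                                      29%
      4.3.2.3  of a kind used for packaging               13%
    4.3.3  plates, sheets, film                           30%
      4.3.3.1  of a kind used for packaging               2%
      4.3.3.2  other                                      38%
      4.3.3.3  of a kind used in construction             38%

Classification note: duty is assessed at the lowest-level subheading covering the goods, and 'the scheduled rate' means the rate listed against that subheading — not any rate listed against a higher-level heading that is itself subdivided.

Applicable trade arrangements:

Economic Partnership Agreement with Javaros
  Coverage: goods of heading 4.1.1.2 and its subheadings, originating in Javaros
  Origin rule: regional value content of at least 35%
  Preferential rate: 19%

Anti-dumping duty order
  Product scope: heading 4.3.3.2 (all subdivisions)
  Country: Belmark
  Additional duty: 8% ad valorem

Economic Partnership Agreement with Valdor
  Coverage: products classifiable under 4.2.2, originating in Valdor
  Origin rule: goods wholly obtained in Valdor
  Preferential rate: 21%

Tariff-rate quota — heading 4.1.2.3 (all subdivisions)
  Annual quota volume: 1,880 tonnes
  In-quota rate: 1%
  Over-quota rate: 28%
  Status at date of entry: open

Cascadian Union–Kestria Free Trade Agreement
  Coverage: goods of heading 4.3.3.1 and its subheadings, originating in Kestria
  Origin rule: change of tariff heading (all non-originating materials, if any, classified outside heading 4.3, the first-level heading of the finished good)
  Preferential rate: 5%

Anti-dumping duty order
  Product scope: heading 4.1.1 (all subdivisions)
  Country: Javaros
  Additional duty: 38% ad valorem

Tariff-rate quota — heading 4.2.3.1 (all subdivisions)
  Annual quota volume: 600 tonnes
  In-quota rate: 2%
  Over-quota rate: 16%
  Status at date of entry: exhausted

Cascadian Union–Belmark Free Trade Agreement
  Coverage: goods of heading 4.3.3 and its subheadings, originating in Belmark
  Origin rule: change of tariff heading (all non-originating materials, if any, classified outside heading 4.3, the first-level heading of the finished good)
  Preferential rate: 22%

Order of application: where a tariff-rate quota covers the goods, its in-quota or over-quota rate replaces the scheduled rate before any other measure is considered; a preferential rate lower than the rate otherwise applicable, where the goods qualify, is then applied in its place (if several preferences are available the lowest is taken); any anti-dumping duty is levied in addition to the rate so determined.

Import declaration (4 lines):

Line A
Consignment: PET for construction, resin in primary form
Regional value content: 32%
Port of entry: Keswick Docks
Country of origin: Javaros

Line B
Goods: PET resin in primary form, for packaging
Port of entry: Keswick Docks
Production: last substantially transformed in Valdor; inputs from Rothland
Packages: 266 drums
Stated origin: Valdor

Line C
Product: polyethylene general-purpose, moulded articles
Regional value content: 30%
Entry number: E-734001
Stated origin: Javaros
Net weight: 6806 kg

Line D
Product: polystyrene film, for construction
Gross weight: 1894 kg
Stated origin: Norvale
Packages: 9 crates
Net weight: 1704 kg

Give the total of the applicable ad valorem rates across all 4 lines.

147%

Line A: PET → 4.2; resin in primary form → 4.2.2; for construction → 4.2.2.3. Scheduled 23%. Javaros agreement on 4.1.1.2: 4.2.2.3 not covered. → 23%.
Line B: PET → 4.2; resin in primary form → 4.2.2; for packaging → 4.2.2.1. Scheduled 17%. Valdor agreement on 4.2.2: not wholly obtained. → 17%.
Line C: polyethylene → 4.1; moulded articles → 4.1.1; general-purpose → 4.1.1.1. Scheduled 31%. Javaros agreement on 4.1.1.2: 4.1.1.1 not covered; anti-dumping (Javaros, 4.1.1): +38%; total 31% + 38% = 69%. → 69%.
Line D: polystyrene → 4.3; film → 4.3.3; for construction → 4.3.3.3. Scheduled 38%. No special measure applies. → 38%.
Sum: 23% + 17% + 69% + 38% = 147%.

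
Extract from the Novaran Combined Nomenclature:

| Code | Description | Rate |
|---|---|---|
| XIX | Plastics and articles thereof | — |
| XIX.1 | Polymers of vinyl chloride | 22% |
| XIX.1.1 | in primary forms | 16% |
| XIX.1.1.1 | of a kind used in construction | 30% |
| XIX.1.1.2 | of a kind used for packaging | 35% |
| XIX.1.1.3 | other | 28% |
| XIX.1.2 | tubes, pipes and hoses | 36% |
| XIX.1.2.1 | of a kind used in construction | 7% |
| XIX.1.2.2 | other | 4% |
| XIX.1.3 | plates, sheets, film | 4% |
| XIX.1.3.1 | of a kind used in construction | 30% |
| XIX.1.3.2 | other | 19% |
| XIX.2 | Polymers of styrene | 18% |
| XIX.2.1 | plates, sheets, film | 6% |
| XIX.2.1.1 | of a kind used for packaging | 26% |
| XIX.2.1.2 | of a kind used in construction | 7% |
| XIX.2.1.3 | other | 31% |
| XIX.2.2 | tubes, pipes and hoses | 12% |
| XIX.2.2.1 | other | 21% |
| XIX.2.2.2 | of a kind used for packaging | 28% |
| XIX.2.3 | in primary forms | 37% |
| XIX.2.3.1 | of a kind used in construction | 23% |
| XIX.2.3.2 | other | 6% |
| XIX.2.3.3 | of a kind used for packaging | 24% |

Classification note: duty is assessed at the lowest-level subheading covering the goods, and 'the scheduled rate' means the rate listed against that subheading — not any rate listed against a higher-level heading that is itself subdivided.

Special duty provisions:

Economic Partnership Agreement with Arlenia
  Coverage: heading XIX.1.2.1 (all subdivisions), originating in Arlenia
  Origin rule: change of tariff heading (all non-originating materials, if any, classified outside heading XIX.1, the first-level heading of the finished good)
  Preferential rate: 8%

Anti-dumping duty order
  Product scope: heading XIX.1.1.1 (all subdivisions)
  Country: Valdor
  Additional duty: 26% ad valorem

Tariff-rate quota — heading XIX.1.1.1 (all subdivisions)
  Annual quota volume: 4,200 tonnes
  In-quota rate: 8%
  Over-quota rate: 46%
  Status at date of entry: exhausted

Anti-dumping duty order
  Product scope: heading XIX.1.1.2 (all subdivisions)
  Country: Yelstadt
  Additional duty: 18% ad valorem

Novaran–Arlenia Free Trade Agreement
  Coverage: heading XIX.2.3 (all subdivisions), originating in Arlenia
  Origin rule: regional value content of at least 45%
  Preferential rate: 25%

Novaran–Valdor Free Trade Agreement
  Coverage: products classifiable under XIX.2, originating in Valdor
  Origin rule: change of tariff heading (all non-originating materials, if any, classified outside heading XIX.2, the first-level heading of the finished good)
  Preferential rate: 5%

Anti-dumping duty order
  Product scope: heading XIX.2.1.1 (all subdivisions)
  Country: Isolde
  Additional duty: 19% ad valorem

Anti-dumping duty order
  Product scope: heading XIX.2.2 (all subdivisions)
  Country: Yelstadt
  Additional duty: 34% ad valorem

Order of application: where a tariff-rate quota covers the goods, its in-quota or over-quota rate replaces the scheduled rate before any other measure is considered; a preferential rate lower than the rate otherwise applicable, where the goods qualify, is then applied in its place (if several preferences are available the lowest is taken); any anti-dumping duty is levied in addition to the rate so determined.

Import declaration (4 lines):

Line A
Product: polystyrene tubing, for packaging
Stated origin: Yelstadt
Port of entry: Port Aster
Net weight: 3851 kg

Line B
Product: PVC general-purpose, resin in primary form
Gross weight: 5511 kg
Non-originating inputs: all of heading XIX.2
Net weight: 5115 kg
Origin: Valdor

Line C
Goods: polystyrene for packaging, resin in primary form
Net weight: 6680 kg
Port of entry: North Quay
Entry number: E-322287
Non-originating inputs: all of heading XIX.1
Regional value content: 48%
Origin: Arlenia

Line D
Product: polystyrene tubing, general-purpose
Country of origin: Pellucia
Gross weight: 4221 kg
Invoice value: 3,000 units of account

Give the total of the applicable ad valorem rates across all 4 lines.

Line A: polystyrene → XIX.2; tubing → XIX.2.2; for packaging → XIX.2.2.2. Scheduled 28%. anti-dumping (Yelstadt, XIX.2.2): +34%; total 28% + 34% = 62%. → 62%.
Line B: PVC → XIX.1; resin in primary form → XIX.1.1; general-purpose → XIX.1.1.3. Scheduled 28%. Valdor agreement on XIX.2: XIX.1.1.3 not covered. → 28%.
Line C: polystyrene → XIX.2; resin in primary form → XIX.2.3; for packaging → XIX.2.3.3. Scheduled 24%. Arlenia agreement on XIX.1.2.1: XIX.2.3.3 not covered; Arlenia agreement on XIX.2.3: RVC ≥ 45% → 25% available; preference 25% not lower than 24% → no reduction. → 24%.
Line D: polystyrene → XIX.2; tubing → XIX.2.2; general-purpose → XIX.2.2.1. Scheduled 21%. No special measure applies. → 21%.
Sum: 62% + 28% + 24% + 21% = 135%.

135%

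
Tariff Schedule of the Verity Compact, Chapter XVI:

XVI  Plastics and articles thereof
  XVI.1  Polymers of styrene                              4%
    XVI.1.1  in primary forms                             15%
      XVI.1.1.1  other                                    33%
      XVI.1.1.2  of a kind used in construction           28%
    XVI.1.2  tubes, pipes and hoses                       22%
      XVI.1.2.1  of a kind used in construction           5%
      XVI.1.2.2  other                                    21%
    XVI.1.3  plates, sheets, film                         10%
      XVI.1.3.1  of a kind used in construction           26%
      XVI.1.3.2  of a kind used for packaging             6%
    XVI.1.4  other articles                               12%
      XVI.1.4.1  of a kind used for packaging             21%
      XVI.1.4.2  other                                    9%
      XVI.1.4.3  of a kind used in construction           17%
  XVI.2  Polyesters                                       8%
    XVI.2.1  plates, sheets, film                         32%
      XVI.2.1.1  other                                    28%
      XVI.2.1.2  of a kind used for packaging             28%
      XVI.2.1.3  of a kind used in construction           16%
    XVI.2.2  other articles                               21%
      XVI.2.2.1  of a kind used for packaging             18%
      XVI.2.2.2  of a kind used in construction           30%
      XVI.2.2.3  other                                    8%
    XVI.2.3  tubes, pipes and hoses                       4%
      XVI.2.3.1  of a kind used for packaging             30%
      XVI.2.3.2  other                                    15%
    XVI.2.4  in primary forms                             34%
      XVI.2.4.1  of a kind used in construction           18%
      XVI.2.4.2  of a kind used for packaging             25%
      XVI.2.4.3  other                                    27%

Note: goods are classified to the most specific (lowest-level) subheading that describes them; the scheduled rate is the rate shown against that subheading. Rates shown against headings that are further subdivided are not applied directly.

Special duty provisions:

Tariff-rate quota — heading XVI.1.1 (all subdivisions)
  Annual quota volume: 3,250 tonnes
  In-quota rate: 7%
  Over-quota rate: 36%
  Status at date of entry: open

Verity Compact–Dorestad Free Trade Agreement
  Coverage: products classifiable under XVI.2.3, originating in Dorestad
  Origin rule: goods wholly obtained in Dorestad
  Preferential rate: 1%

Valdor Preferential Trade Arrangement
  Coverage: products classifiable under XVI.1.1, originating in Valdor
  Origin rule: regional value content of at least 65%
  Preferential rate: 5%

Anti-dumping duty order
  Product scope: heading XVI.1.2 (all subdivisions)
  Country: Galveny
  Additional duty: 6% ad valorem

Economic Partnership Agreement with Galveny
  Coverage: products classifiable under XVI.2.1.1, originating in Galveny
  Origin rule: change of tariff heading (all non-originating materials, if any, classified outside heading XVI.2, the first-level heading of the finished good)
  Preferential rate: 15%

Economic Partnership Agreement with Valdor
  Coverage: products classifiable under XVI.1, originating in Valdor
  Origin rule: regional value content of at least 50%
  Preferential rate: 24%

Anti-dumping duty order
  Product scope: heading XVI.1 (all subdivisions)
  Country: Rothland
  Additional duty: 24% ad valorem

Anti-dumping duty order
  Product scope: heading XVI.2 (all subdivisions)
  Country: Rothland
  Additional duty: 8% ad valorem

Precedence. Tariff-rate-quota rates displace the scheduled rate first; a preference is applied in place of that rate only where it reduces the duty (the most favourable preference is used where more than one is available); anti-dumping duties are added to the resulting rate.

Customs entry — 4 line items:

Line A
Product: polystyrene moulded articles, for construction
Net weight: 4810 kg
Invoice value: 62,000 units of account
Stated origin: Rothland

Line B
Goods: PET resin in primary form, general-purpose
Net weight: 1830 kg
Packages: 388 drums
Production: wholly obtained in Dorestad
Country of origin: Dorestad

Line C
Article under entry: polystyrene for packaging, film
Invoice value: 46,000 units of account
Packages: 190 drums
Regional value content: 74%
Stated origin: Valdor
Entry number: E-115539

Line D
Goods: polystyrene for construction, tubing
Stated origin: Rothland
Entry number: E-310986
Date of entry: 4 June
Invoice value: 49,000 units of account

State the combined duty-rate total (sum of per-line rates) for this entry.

103%

Line A: polystyrene → XVI.1; moulded articles → XVI.1.4; for construction → XVI.1.4.3. Scheduled 17%. anti-dumping (Rothland, XVI.1): +24%; total 17% + 24% = 41%. → 41%.
Line B: PET → XVI.2; resin in primary form → XVI.2.4; general-purpose → XVI.2.4.3. Scheduled 27%. Dorestad agreement on XVI.2.3: XVI.2.4.3 not covered. → 27%.
Line C: polystyrene → XVI.1; film → XVI.1.3; for packaging → XVI.1.3.2. Scheduled 6%. Valdor agreement on XVI.1.1: XVI.1.3.2 not covered; Valdor agreement on XVI.1: RVC ≥ 50% → 24% available; preference 24% not lower than 6% → no reduction. → 6%.
Line D: polystyrene → XVI.1; tubing → XVI.1.2; for construction → XVI.1.2.1. Scheduled 5%. anti-dumping (Rothland, XVI.1): +24%; total 5% + 24% = 29%. → 29%.
Sum: 41% + 27% + 6% + 29% = 103%.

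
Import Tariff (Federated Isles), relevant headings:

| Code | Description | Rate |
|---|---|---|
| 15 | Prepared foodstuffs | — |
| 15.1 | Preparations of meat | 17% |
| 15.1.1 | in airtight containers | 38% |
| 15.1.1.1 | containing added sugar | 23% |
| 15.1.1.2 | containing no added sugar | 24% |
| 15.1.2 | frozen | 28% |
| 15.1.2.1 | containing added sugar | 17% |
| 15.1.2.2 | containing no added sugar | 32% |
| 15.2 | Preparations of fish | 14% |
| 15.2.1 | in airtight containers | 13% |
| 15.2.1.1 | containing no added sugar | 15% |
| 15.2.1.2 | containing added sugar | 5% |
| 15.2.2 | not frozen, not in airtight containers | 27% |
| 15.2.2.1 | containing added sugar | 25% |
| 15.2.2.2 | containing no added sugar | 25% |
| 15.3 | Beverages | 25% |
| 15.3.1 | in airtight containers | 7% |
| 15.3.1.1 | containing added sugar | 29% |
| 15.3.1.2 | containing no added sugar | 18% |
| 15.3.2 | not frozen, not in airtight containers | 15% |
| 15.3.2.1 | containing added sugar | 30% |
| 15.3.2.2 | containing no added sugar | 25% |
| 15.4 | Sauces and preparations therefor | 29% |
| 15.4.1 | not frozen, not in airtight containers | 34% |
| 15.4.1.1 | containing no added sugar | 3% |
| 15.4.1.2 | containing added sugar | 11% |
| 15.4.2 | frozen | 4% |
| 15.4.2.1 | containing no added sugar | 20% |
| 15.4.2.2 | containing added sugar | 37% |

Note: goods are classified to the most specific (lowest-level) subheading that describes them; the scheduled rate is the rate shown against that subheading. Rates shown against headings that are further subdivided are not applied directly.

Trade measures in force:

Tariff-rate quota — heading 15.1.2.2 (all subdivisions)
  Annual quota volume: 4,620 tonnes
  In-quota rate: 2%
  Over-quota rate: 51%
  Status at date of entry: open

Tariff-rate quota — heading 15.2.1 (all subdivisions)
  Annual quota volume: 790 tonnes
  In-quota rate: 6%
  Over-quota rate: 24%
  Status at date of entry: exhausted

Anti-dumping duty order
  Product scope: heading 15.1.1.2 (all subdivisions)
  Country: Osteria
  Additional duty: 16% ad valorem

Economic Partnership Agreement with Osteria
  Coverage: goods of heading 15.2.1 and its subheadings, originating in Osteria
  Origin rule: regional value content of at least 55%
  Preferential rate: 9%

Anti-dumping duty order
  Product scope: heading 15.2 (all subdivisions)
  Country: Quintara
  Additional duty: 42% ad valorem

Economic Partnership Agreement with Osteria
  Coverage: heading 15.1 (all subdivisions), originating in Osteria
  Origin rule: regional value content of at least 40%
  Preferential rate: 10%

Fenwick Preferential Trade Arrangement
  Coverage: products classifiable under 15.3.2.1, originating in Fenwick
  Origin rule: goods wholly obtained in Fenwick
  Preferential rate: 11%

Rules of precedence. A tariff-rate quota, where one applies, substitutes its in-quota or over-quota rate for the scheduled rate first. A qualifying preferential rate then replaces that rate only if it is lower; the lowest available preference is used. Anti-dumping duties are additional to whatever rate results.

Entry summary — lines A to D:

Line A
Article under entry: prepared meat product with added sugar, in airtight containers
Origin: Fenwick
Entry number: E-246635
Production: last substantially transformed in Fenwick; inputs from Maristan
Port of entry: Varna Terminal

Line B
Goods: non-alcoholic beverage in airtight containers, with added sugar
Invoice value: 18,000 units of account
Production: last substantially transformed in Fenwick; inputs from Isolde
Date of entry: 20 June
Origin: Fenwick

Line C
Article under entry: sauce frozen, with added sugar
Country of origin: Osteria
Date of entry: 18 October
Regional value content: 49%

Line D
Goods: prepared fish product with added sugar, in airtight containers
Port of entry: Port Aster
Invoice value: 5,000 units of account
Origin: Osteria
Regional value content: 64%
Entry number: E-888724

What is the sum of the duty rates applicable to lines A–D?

Line A: prepared meat product → 15.1; in airtight containers → 15.1.1; with added sugar → 15.1.1.1. Scheduled 23%. Fenwick agreement on 15.3.2.1: 15.1.1.1 not covered. → 23%.
Line B: non-alcoholic beverage → 15.3; in airtight containers → 15.3.1; with added sugar → 15.3.1.1. Scheduled 29%. Fenwick agreement on 15.3.2.1: 15.3.1.1 not covered. → 29%.
Line C: sauce → 15.4; frozen → 15.4.2; with added sugar → 15.4.2.2. Scheduled 37%. Osteria agreement on 15.2.1: 15.4.2.2 not covered; Osteria agreement on 15.1: 15.4.2.2 not covered. → 37%.
Line D: prepared fish product → 15.2; in airtight containers → 15.2.1; with added sugar → 15.2.1.2. Scheduled 5%. quota on 15.2.1 exhausted → over-quota 24%; Osteria agreement on 15.2.1: RVC ≥ 55% → 9% available; Osteria agreement on 15.1: 15.2.1.2 not covered; preferential 9%. → 9%.
Sum: 23% + 29% + 37% + 9% = 98%.

98%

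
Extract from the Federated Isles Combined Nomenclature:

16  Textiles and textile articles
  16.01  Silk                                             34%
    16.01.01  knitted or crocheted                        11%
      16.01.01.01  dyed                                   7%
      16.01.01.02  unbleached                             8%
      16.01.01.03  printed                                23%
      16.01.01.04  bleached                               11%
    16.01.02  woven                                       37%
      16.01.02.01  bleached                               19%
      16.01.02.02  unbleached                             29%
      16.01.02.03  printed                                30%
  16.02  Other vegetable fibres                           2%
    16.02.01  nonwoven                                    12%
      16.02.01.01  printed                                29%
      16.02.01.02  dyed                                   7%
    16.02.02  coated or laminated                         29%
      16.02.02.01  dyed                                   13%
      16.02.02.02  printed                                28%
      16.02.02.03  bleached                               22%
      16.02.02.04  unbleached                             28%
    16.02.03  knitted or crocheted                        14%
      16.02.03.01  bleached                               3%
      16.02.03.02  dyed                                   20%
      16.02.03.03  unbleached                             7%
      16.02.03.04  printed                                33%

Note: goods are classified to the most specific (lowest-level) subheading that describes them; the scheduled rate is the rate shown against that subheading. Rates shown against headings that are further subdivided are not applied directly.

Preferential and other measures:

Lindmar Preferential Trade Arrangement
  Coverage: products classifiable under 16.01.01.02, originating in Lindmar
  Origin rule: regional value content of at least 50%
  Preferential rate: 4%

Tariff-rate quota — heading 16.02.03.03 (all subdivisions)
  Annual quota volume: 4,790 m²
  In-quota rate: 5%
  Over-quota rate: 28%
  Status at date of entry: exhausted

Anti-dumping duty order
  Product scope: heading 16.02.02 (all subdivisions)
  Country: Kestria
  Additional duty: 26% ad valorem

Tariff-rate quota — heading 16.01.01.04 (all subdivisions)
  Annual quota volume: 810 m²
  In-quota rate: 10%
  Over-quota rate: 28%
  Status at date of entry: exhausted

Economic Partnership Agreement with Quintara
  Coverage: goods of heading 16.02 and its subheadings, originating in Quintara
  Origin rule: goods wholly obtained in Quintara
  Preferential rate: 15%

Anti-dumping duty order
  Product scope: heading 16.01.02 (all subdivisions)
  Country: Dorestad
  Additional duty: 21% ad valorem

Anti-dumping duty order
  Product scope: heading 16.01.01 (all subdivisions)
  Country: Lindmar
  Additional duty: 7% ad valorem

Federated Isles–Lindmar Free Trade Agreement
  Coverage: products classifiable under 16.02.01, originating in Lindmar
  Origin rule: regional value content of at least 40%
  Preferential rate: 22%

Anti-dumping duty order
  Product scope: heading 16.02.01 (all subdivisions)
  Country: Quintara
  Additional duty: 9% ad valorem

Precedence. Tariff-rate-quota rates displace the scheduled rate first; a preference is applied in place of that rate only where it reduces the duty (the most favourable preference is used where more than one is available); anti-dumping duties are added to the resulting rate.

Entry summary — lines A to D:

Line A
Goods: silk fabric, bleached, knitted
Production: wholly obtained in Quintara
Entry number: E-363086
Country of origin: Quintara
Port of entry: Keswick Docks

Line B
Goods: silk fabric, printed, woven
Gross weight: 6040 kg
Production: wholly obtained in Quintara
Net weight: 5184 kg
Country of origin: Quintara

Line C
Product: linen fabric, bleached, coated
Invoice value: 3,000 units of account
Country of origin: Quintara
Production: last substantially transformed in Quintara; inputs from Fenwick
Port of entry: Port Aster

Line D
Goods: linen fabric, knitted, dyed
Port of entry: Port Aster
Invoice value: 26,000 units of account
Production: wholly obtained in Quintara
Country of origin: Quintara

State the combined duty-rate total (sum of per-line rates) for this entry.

95%

Line A: silk → 16.01; knitted → 16.01.01; bleached → 16.01.01.04. Scheduled 11%. quota on 16.01.01.04 exhausted → over-quota 28%; Quintara agreement on 16.02: 16.01.01.04 not covered. → 28%.
Line B: silk → 16.01; woven → 16.01.02; printed → 16.01.02.03. Scheduled 30%. Quintara agreement on 16.02: 16.01.02.03 not covered. → 30%.
Line C: linen → 16.02; coated → 16.02.02; bleached → 16.02.02.03. Scheduled 22%. Quintara agreement on 16.02: not wholly obtained. → 22%.
Line D: linen → 16.02; knitted → 16.02.03; dyed → 16.02.03.02. Scheduled 20%. Quintara agreement on 16.02: wholly obtained → 15% available; preferential 15%. → 15%.
Sum: 28% + 30% + 22% + 15% = 95%.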